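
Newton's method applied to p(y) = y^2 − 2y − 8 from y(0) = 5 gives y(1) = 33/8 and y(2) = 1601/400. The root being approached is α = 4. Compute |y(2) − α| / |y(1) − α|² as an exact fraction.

y(1) − α = 33/8 − 4 = 1/8, so |y(1) − α| = 1/8.
y(2) − α = 1601/400 − 4 = 1/400, so |y(2) − α| = 1/400.
|y(1) − α|² = 1/64.
Ratio = (1/400) / (1/64) = 4/25.

4/25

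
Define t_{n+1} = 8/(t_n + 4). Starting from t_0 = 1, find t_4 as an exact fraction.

19/13

t_1 = 8/(1 + 4) = 8/5.
t_2 = 8/(8/5 + 4) = 10/7.
t_3 = 8/(10/7 + 4) = 28/19.
t_4 = 8/(28/19 + 4) = 19/13.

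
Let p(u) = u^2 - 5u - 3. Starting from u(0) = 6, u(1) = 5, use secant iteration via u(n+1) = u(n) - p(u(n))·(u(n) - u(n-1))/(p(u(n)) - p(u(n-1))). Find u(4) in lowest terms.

737/133

p(6) = 3, p(5) = -3. u(2) = 5 - (-3)·(5 - 6)/((-3) - 3) = 11/2.
p(5) = -3, p(11/2) = -1/4. u(3) = (11/2) - (-1/4)·((11/2) - 5)/((-1/4) - (-3)) = 61/11.
p(11/2) = -1/4, p(61/11) = 3/121. u(4) = (61/11) - (3/121)·((61/11) - (11/2))/((3/121) - (-1/4)) = 737/133.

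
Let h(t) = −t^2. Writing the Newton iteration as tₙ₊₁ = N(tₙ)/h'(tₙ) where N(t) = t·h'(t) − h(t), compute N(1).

h'(t) = −2t.
N(t) = t·h'(t) − h(t) = t·(−2t) − (−t^2) = −t^2.
N(1) = −1.

−1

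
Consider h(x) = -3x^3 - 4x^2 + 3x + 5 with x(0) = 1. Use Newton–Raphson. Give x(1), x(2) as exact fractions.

h'(x) = -9x^2 - 8x + 3.
h(1) = 1, h'(1) = -14, so x(1) = 1 - 1/(-14) = 15/14.
h(15/14) = -185/2744, h'(15/14) = -3117/196, so x(2) = (15/14) - (-185/2744)/(-3117/196) = 23285/21819.

x(1) = 15/14, x(2) = 23285/21819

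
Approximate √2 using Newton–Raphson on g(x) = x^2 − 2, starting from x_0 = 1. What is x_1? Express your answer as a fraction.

3/2

g'(x) = 2x.
g(1) = −1, g'(1) = 2, so x_1 = 1 − (−1)/2 = 3/2.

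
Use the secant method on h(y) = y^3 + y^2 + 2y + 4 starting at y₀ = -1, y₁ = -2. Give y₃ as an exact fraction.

h(-1) = 2, h(-2) = -4. y₂ = (-2) - (-4)·((-2) - (-1))/((-4) - 2) = -4/3.
h(-2) = -4, h(-4/3) = 20/27. y₃ = (-4/3) - (20/27)·((-4/3) - (-2))/((20/27) - (-4)) = -23/16.

-23/16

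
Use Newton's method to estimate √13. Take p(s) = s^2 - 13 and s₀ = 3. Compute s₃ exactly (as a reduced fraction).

14159/3927

p'(s) = 2s.
p(3) = -4, p'(3) = 6, so s₁ = 3 - (-4)/6 = 11/3.
p(11/3) = 4/9, p'(11/3) = 22/3, so s₂ = (11/3) - (4/9)/(22/3) = 119/33.
p(119/33) = 4/1089, p'(119/33) = 238/33, so s₃ = (119/33) - (4/1089)/(238/33) = 14159/3927.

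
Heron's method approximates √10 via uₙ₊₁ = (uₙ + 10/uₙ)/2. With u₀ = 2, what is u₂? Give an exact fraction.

89/28

u₁ = (2 + 10/2)/2 = 7/2.
u₂ = (7/2 + 10/(7/2))/2 = 89/28.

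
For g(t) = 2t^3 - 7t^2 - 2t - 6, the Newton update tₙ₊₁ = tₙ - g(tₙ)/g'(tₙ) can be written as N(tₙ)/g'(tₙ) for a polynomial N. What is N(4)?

150

g'(t) = 6t^2 - 14t - 2.
N(t) = t·g'(t) - g(t) = t·(6t^2 - 14t - 2) - (2t^3 - 7t^2 - 2t - 6) = 4t^3 - 7t^2 + 6.
N(4) = 150.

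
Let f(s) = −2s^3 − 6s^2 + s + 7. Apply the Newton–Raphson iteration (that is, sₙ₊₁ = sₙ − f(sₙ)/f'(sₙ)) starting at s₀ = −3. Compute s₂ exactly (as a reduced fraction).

−155583/57409

f'(s) = −6s^2 − 12s + 1.
f(−3) = 4, f'(−3) = −17, so s₁ = (−3) − 4/(−17) = −47/17.
f(−47/17) = 3136/4913, f'(−47/17) = −3377/289, so s₂ = (−47/17) − (3136/4913)/(−3377/289) = −155583/57409.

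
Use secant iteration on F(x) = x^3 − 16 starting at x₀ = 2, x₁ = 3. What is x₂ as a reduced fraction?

46/19

F(2) = −8, F(3) = 11. x₂ = 3 − 11·(3 − 2)/(11 − (−8)) = 46/19.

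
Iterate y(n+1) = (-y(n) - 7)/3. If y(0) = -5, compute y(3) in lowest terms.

y(1) = (-(-5) - 7)/3 = -2/3.
y(2) = (-(-2/3) - 7)/3 = -19/9.
y(3) = (-(-19/9) - 7)/3 = -44/27.

-44/27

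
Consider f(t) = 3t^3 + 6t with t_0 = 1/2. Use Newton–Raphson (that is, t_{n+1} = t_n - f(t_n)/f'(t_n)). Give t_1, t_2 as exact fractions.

t_1 = 1/11, t_2 = 2/2695

f'(t) = 9t^2 + 6.
f(1/2) = 27/8, f'(1/2) = 33/4, so t_1 = (1/2) - (27/8)/(33/4) = 1/11.
f(1/11) = 729/1331, f'(1/11) = 735/121, so t_2 = (1/11) - (729/1331)/(735/121) = 2/2695.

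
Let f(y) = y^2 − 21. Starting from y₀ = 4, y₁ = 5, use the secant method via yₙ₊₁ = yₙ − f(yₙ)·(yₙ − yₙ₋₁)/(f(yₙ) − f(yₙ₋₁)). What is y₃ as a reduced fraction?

197/43

f(4) = −5, f(5) = 4. y₂ = 5 − 4·(5 − 4)/(4 − (−5)) = 41/9.
f(5) = 4, f(41/9) = −20/81. y₃ = (41/9) − (−20/81)·((41/9) − 5)/((−20/81) − 4) = 197/43.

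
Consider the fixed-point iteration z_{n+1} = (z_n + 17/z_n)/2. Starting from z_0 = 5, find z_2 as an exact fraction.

433/105

z_1 = (5 + 17/5)/2 = 21/5.
z_2 = (21/5 + 17/(21/5))/2 = 433/105.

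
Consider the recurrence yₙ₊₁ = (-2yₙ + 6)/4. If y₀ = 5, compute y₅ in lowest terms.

7/8

y₁ = (-2·5 + 6)/4 = -1.
y₂ = (-2·(-1) + 6)/4 = 2.
y₃ = (-2·2 + 6)/4 = 1/2.
y₄ = (-2·(1/2) + 6)/4 = 5/4.
y₅ = (-2·(5/4) + 6)/4 = 7/8.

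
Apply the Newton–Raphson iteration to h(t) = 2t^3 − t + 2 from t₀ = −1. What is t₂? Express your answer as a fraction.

−1114/955

h'(t) = 6t^2 − 1.
h(−1) = 1, h'(−1) = 5, so t₁ = (−1) − 1/5 = −6/5.
h(−6/5) = −32/125, h'(−6/5) = 191/25, so t₂ = (−6/5) − (−32/125)/(191/25) = −1114/955.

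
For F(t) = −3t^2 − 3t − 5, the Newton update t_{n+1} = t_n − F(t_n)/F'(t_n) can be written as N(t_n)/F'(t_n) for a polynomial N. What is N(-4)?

−43

F'(t) = −6t − 3.
N(t) = t·F'(t) − F(t) = t·(−6t − 3) − (−3t^2 − 3t − 5) = −3t^2 + 5.
N(-4) = −43.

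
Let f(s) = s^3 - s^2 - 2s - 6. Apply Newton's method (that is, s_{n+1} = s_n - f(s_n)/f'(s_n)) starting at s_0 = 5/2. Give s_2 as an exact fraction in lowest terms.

618919/235423

f'(s) = 3s^2 - 2s - 2.
f(5/2) = -13/8, f'(5/2) = 47/4, so s_1 = (5/2) - (-13/8)/(47/4) = 124/47.
f(124/47) = 13182/103823, f'(124/47) = 30054/2209, so s_2 = (124/47) - (13182/103823)/(30054/2209) = 618919/235423.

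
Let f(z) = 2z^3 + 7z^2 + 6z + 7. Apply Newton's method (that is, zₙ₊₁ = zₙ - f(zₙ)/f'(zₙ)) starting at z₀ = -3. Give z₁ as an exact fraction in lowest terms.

f'(z) = 6z^2 + 14z + 6.
f(-3) = -2, f'(-3) = 18, so z₁ = (-3) - (-2)/18 = -26/9.

-26/9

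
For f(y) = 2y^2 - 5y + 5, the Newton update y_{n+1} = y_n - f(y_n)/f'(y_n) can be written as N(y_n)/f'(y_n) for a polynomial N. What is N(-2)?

3

f'(y) = 4y - 5.
N(y) = y·f'(y) - f(y) = y·(4y - 5) - (2y^2 - 5y + 5) = 2y^2 - 5.
N(-2) = 3.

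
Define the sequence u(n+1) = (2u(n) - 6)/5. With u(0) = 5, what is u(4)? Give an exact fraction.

u(1) = (2·5 - 6)/5 = 4/5.
u(2) = (2·(4/5) - 6)/5 = -22/25.
u(3) = (2·(-22/25) - 6)/5 = -194/125.
u(4) = (2·(-194/125) - 6)/5 = -1138/625.

-1138/625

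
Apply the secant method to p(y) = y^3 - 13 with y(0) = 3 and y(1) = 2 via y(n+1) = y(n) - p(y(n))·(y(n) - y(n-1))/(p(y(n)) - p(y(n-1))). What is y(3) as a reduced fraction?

p(3) = 14, p(2) = -5. y(2) = 2 - (-5)·(2 - 3)/((-5) - 14) = 43/19.
p(2) = -5, p(43/19) = -9660/6859. y(3) = (43/19) - (-9660/6859)·((43/19) - 2)/((-9660/6859) - (-5)) = 11659/4927.

11659/4927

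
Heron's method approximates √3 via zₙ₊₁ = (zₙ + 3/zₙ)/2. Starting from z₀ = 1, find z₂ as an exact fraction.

z₁ = (1 + 3/1)/2 = 2.
z₂ = (2 + 3/2)/2 = 7/4.

7/4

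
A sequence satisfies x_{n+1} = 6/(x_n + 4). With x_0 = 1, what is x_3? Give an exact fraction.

x_1 = 6/(1 + 4) = 6/5.
x_2 = 6/(6/5 + 4) = 15/13.
x_3 = 6/(15/13 + 4) = 78/67.

78/67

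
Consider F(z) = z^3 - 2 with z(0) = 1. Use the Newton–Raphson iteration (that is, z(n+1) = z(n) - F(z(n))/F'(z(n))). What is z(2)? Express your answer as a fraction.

91/72

F'(z) = 3z^2.
F(1) = -1, F'(1) = 3, so z(1) = 1 - (-1)/3 = 4/3.
F(4/3) = 10/27, F'(4/3) = 16/3, so z(2) = (4/3) - (10/27)/(16/3) = 91/72.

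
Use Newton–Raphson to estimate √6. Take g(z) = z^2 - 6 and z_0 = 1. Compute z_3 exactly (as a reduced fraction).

10033/4088

g'(z) = 2z.
g(1) = -5, g'(1) = 2, so z_1 = 1 - (-5)/2 = 7/2.
g(7/2) = 25/4, g'(7/2) = 7, so z_2 = (7/2) - (25/4)/7 = 73/28.
g(73/28) = 625/784, g'(73/28) = 73/14, so z_3 = (73/28) - (625/784)/(73/14) = 10033/4088.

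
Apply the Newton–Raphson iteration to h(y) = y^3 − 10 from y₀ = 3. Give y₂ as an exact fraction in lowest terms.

360559/165888

h'(y) = 3y^2.
h(3) = 17, h'(3) = 27, so y₁ = 3 − 17/27 = 64/27.
h(64/27) = 65314/19683, h'(64/27) = 4096/243, so y₂ = (64/27) − (65314/19683)/(4096/243) = 360559/165888.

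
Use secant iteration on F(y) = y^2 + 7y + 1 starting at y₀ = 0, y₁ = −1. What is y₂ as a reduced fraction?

−1/6

F(0) = 1, F(−1) = −5. y₂ = (−1) − (−5)·((−1) − 0)/((−5) − 1) = −1/6.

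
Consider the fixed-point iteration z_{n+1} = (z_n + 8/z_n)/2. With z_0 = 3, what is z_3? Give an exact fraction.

665857/235416

z_1 = (3 + 8/3)/2 = 17/6.
z_2 = (17/6 + 8/(17/6))/2 = 577/204.
z_3 = (577/204 + 8/(577/204))/2 = 665857/235416.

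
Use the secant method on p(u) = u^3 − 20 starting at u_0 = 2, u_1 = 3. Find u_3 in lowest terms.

23270/8599

p(2) = −12, p(3) = 7. u_2 = 3 − 7·(3 − 2)/(7 − (−12)) = 50/19.
p(3) = 7, p(50/19) = −12180/6859. u_3 = (50/19) − (−12180/6859)·((50/19) − 3)/((−12180/6859) − 7) = 23270/8599.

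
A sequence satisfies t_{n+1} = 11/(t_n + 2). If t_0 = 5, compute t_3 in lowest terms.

t_1 = 11/(5 + 2) = 11/7.
t_2 = 11/(11/7 + 2) = 77/25.
t_3 = 11/(77/25 + 2) = 275/127.

275/127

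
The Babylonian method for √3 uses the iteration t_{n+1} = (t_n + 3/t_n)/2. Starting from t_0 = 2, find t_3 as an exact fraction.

t_1 = (2 + 3/2)/2 = 7/4.
t_2 = (7/4 + 3/(7/4))/2 = 97/56.
t_3 = (97/56 + 3/(97/56))/2 = 18817/10864.

18817/10864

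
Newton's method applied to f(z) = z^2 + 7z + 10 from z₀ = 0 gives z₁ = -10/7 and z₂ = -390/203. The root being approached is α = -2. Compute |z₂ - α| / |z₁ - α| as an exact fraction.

z₁ - α = -10/7 - (-2) = -10/7 + 2 = 4/7, so |z₁ - α| = 4/7.
z₂ - α = -390/203 - (-2) = -390/203 + 2 = 16/203, so |z₂ - α| = 16/203.
Ratio = (16/203) / (4/7) = 4/29.

4/29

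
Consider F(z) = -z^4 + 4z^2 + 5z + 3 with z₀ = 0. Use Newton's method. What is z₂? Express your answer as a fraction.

-174/95

F'(z) = -4z^3 + 8z + 5.
F(0) = 3, F'(0) = 5, so z₁ = 0 - 3/5 = -3/5.
F(-3/5) = 819/625, F'(-3/5) = 133/125, so z₂ = (-3/5) - (819/625)/(133/125) = -174/95.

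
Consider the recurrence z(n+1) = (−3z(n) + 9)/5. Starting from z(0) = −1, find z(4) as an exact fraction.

z(1) = (−3·(−1) + 9)/5 = 12/5.
z(2) = (−3·(12/5) + 9)/5 = 9/25.
z(3) = (−3·(9/25) + 9)/5 = 198/125.
z(4) = (−3·(198/125) + 9)/5 = 531/625.

531/625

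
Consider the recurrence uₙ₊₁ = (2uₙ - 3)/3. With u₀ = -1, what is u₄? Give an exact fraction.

-211/81

u₁ = (2·(-1) - 3)/3 = -5/3.
u₂ = (2·(-5/3) - 3)/3 = -19/9.
u₃ = (2·(-19/9) - 3)/3 = -65/27.
u₄ = (2·(-65/27) - 3)/3 = -211/81.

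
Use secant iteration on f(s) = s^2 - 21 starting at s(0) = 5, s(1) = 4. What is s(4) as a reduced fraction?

f(5) = 4, f(4) = -5. s(2) = 4 - (-5)·(4 - 5)/((-5) - 4) = 41/9.
f(4) = -5, f(41/9) = -20/81. s(3) = (41/9) - (-20/81)·((41/9) - 4)/((-20/81) - (-5)) = 353/77.
f(41/9) = -20/81, f(353/77) = 100/5929. s(4) = (353/77) - (100/5929)·((353/77) - (41/9))/((100/5929) - (-20/81)) = 14513/3167.

14513/3167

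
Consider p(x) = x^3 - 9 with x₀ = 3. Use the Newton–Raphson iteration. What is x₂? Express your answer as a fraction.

929/441

p'(x) = 3x^2.
p(3) = 18, p'(3) = 27, so x₁ = 3 - 18/27 = 7/3.
p(7/3) = 100/27, p'(7/3) = 49/3, so x₂ = (7/3) - (100/27)/(49/3) = 929/441.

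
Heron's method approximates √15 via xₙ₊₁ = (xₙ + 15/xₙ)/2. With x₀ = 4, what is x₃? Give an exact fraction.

7380481/1905632

x₁ = (4 + 15/4)/2 = 31/8.
x₂ = (31/8 + 15/(31/8))/2 = 1921/496.
x₃ = (1921/496 + 15/(1921/496))/2 = 7380481/1905632.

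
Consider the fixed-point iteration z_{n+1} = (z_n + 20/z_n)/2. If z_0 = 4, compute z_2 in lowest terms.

161/36

z_1 = (4 + 20/4)/2 = 9/2.
z_2 = (9/2 + 20/(9/2))/2 = 161/36.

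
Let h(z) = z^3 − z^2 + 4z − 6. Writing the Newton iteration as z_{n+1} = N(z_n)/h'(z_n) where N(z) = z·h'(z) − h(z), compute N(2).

h'(z) = 3z^2 − 2z + 4.
N(z) = z·h'(z) − h(z) = z·(3z^2 − 2z + 4) − (z^3 − z^2 + 4z − 6) = 2z^3 − z^2 + 6.
N(2) = 18.

18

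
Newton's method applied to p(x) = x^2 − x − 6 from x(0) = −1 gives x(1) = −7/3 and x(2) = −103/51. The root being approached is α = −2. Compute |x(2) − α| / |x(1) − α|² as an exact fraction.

3/17

x(1) − α = −7/3 − (−2) = −7/3 + 2 = −1/3, so |x(1) − α| = 1/3.
x(2) − α = −103/51 − (−2) = −103/51 + 2 = −1/51, so |x(2) − α| = 1/51.
|x(1) − α|² = 1/9.
Ratio = (1/51) / (1/9) = 3/17.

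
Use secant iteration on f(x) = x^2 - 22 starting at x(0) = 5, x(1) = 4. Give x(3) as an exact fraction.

f(5) = 3, f(4) = -6. x(2) = 4 - (-6)·(4 - 5)/((-6) - 3) = 14/3.
f(4) = -6, f(14/3) = -2/9. x(3) = (14/3) - (-2/9)·((14/3) - 4)/((-2/9) - (-6)) = 61/13.

61/13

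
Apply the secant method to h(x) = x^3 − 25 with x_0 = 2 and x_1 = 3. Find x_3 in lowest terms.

h(2) = −17, h(3) = 2. x_2 = 3 − 2·(3 − 2)/(2 − (−17)) = 55/19.
h(3) = 2, h(55/19) = −5100/6859. x_3 = (55/19) − (−5100/6859)·((55/19) − 3)/((−5100/6859) − 2) = 27505/9409.

27505/9409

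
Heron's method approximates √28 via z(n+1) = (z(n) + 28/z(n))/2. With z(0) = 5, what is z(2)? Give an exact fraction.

z(1) = (5 + 28/5)/2 = 53/10.
z(2) = (53/10 + 28/(53/10))/2 = 5609/1060.

5609/1060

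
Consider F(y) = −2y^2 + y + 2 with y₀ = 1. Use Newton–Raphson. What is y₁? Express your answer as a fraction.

4/3

F'(y) = −4y + 1.
F(1) = 1, F'(1) = −3, so y₁ = 1 − 1/(−3) = 4/3.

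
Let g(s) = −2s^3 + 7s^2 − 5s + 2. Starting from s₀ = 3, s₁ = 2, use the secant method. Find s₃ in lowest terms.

g(3) = −4, g(2) = 4. s₂ = 2 − 4·(2 − 3)/(4 − (−4)) = 5/2.
g(2) = 4, g(5/2) = 2. s₃ = (5/2) − 2·((5/2) − 2)/(2 − 4) = 3.

3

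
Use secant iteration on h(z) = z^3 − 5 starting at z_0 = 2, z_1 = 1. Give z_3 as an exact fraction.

h(2) = 3, h(1) = −4. z_2 = 1 − (−4)·(1 − 2)/((−4) − 3) = 11/7.
h(1) = −4, h(11/7) = −384/343. z_3 = (11/7) − (−384/343)·((11/7) − 1)/((−384/343) − (−4)) = 443/247.

443/247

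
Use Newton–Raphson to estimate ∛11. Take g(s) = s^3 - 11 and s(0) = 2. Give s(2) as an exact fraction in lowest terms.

1081/486

g'(s) = 3s^2.
g(2) = -3, g'(2) = 12, so s(1) = 2 - (-3)/12 = 9/4.
g(9/4) = 25/64, g'(9/4) = 243/16, so s(2) = (9/4) - (25/64)/(243/16) = 1081/486.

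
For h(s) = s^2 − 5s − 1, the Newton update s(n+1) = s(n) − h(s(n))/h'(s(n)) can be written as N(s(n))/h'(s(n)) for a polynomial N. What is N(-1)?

h'(s) = 2s − 5.
N(s) = s·h'(s) − h(s) = s·(2s − 5) − (s^2 − 5s − 1) = s^2 + 1.
N(-1) = 2.

2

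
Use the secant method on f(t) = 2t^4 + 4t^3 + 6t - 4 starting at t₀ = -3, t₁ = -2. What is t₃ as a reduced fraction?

-370/131

f(-3) = 32, f(-2) = -16. t₂ = (-2) - (-16)·((-2) - (-3))/((-16) - 32) = -7/3.
f(-2) = -16, f(-7/3) = -772/81. t₃ = (-7/3) - (-772/81)·((-7/3) - (-2))/((-772/81) - (-16)) = -370/131.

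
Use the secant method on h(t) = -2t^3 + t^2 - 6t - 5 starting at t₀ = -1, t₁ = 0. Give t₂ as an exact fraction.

h(-1) = 4, h(0) = -5. t₂ = 0 - (-5)·(0 - (-1))/((-5) - 4) = -5/9.

-5/9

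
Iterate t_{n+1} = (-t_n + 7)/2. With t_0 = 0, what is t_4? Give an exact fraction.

t_1 = (-0 + 7)/2 = 7/2.
t_2 = (-(7/2) + 7)/2 = 7/4.
t_3 = (-(7/4) + 7)/2 = 21/8.
t_4 = (-(21/8) + 7)/2 = 35/16.

35/16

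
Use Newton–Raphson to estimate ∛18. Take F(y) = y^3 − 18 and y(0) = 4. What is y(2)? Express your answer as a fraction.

F'(y) = 3y^2.
F(4) = 46, F'(4) = 48, so y(1) = 4 − 46/48 = 73/24.
F(73/24) = 140185/13824, F'(73/24) = 5329/192, so y(2) = (73/24) − (140185/13824)/(5329/192) = 513433/191844.

513433/191844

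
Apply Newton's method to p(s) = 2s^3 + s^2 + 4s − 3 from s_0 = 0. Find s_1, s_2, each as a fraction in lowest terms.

s_1 = 3/4, s_2 = 42/71

p'(s) = 6s^2 + 2s + 4.
p(0) = −3, p'(0) = 4, so s_1 = 0 − (−3)/4 = 3/4.
p(3/4) = 45/32, p'(3/4) = 71/8, so s_2 = (3/4) − (45/32)/(71/8) = 42/71.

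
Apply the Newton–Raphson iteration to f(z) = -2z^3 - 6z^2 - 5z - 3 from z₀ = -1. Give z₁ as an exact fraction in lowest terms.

f'(z) = -6z^2 - 12z - 5.
f(-1) = -2, f'(-1) = 1, so z₁ = (-1) - (-2)/1 = 1.

1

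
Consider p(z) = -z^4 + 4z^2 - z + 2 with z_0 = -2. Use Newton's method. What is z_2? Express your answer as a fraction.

-1023286/463205

p'(z) = -4z^3 + 8z - 1.
p(-2) = 4, p'(-2) = 15, so z_1 = (-2) - 4/15 = -34/15.
p(-34/15) = -79936/50625, p'(-34/15) = 92641/3375, so z_2 = (-34/15) - (-79936/50625)/(92641/3375) = -1023286/463205.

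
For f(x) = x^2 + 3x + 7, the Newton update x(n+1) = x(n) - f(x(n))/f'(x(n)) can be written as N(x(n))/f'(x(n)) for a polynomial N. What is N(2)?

f'(x) = 2x + 3.
N(x) = x·f'(x) - f(x) = x·(2x + 3) - (x^2 + 3x + 7) = x^2 - 7.
N(2) = -3.

-3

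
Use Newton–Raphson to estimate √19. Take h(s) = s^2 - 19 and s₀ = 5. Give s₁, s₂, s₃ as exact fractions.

h'(s) = 2s.
h(5) = 6, h'(5) = 10, so s₁ = 5 - 6/10 = 22/5.
h(22/5) = 9/25, h'(22/5) = 44/5, so s₂ = (22/5) - (9/25)/(44/5) = 959/220.
h(959/220) = 81/48400, h'(959/220) = 959/110, so s₃ = (959/220) - (81/48400)/(959/110) = 1839281/421960.

s₁ = 22/5, s₂ = 959/220, s₃ = 1839281/421960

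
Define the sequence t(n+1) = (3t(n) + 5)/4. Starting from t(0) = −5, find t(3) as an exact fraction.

t(1) = (3·(−5) + 5)/4 = −5/2.
t(2) = (3·(−5/2) + 5)/4 = −5/8.
t(3) = (3·(−5/8) + 5)/4 = 25/32.

25/32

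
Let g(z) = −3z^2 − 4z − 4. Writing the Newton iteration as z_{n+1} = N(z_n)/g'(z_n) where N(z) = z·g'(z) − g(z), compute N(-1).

1

g'(z) = −6z − 4.
N(z) = z·g'(z) − g(z) = z·(−6z − 4) − (−3z^2 − 4z − 4) = −3z^2 + 4.
N(-1) = 1.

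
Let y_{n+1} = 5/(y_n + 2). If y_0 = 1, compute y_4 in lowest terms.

185/129

y_1 = 5/(1 + 2) = 5/3.
y_2 = 5/(5/3 + 2) = 15/11.
y_3 = 5/(15/11 + 2) = 55/37.
y_4 = 5/(55/37 + 2) = 185/129.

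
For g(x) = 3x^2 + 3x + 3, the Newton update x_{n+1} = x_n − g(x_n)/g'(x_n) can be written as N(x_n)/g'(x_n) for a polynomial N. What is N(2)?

9

g'(x) = 6x + 3.
N(x) = x·g'(x) − g(x) = x·(6x + 3) − (3x^2 + 3x + 3) = 3x^2 − 3.
N(2) = 9.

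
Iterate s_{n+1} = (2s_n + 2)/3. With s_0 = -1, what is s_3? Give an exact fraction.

10/9

s_1 = (2·(-1) + 2)/3 = 0.
s_2 = (2·0 + 2)/3 = 2/3.
s_3 = (2·(2/3) + 2)/3 = 10/9.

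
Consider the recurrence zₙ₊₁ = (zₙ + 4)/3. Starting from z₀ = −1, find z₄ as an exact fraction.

z₁ = ((−1) + 4)/3 = 1.
z₂ = (1 + 4)/3 = 5/3.
z₃ = ((5/3) + 4)/3 = 17/9.
z₄ = ((17/9) + 4)/3 = 53/27.

53/27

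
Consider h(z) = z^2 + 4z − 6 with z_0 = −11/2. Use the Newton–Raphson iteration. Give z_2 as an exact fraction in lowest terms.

−25729/4984

h'(z) = 2z + 4.
h(−11/2) = 9/4, h'(−11/2) = −7, so z_1 = (−11/2) − (9/4)/(−7) = −145/28.
h(−145/28) = 81/784, h'(−145/28) = −89/14, so z_2 = (−145/28) − (81/784)/(−89/14) = −25729/4984.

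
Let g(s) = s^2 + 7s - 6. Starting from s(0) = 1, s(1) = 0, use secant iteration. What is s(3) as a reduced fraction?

g(1) = 2, g(0) = -6. s(2) = 0 - (-6)·(0 - 1)/((-6) - 2) = 3/4.
g(0) = -6, g(3/4) = -3/16. s(3) = (3/4) - (-3/16)·((3/4) - 0)/((-3/16) - (-6)) = 24/31.

24/31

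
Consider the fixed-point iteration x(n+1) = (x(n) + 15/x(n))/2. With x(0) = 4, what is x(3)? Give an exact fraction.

x(1) = (4 + 15/4)/2 = 31/8.
x(2) = (31/8 + 15/(31/8))/2 = 1921/496.
x(3) = (1921/496 + 15/(1921/496))/2 = 7380481/1905632.

7380481/1905632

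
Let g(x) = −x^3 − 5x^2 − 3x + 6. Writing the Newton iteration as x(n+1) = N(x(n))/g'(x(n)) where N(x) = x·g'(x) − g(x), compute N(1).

g'(x) = −3x^2 − 10x − 3.
N(x) = x·g'(x) − g(x) = x·(−3x^2 − 10x − 3) − (−x^3 − 5x^2 − 3x + 6) = −2x^3 − 5x^2 − 6.
N(1) = −13.

−13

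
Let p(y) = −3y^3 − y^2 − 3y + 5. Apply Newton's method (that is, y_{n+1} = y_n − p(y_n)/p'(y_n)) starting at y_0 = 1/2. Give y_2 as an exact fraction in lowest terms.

p'(y) = −9y^2 − 2y − 3.
p(1/2) = 23/8, p'(1/2) = −25/4, so y_1 = (1/2) − (23/8)/(−25/4) = 24/25.
p(24/25) = −22747/15625, p'(24/25) = −8259/625, so y_2 = (24/25) − (−22747/15625)/(−8259/625) = 175469/206475.

175469/206475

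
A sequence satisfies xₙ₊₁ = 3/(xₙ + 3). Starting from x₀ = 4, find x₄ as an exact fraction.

x₁ = 3/(4 + 3) = 3/7.
x₂ = 3/(3/7 + 3) = 7/8.
x₃ = 3/(7/8 + 3) = 24/31.
x₄ = 3/(24/31 + 3) = 31/39.

31/39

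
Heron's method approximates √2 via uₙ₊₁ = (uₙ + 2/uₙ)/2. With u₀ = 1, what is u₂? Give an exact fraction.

u₁ = (1 + 2/1)/2 = 3/2.
u₂ = (3/2 + 2/(3/2))/2 = 17/12.

17/12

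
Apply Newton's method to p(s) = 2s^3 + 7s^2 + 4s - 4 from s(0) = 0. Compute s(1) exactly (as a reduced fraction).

1

p'(s) = 6s^2 + 14s + 4.
p(0) = -4, p'(0) = 4, so s(1) = 0 - (-4)/4 = 1.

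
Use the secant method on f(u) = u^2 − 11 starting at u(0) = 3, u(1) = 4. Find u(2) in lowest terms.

f(3) = −2, f(4) = 5. u(2) = 4 − 5·(4 − 3)/(5 − (−2)) = 23/7.

23/7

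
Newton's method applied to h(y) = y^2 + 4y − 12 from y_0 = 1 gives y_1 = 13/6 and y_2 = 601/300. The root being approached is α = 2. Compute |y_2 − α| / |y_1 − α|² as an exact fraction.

3/25

y_1 − α = 13/6 − 2 = 1/6, so |y_1 − α| = 1/6.
y_2 − α = 601/300 − 2 = 1/300, so |y_2 − α| = 1/300.
|y_1 − α|² = 1/36.
Ratio = (1/300) / (1/36) = 3/25.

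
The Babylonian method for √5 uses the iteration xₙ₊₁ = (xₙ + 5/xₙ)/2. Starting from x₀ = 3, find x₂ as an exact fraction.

47/21

x₁ = (3 + 5/3)/2 = 7/3.
x₂ = (7/3 + 5/(7/3))/2 = 47/21.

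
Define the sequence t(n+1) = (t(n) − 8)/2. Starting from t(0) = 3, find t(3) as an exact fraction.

t(1) = (3 − 8)/2 = −5/2.
t(2) = ((−5/2) − 8)/2 = −21/4.
t(3) = ((−21/4) − 8)/2 = −53/8.

−53/8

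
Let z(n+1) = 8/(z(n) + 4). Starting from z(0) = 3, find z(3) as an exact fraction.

z(1) = 8/(3 + 4) = 8/7.
z(2) = 8/(8/7 + 4) = 14/9.
z(3) = 8/(14/9 + 4) = 36/25.

36/25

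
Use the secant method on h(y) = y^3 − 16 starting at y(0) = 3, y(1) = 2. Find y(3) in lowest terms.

h(3) = 11, h(2) = −8. y(2) = 2 − (−8)·(2 − 3)/((−8) − 11) = 46/19.
h(2) = −8, h(46/19) = −12408/6859. y(3) = (46/19) − (−12408/6859)·((46/19) − 2)/((−12408/6859) − (−8)) = 3376/1327.

3376/1327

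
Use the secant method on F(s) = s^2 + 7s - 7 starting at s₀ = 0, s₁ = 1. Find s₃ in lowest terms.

63/71

F(0) = -7, F(1) = 1. s₂ = 1 - 1·(1 - 0)/(1 - (-7)) = 7/8.
F(1) = 1, F(7/8) = -7/64. s₃ = (7/8) - (-7/64)·((7/8) - 1)/((-7/64) - 1) = 63/71.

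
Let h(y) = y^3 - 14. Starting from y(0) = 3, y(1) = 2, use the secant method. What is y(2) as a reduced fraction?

44/19

h(3) = 13, h(2) = -6. y(2) = 2 - (-6)·(2 - 3)/((-6) - 13) = 44/19.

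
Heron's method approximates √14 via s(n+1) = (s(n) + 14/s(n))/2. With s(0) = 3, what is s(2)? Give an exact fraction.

1033/276

s(1) = (3 + 14/3)/2 = 23/6.
s(2) = (23/6 + 14/(23/6))/2 = 1033/276.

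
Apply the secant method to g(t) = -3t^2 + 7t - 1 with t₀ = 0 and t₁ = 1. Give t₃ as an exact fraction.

1/13

g(0) = -1, g(1) = 3. t₂ = 1 - 3·(1 - 0)/(3 - (-1)) = 1/4.
g(1) = 3, g(1/4) = 9/16. t₃ = (1/4) - (9/16)·((1/4) - 1)/((9/16) - 3) = 1/13.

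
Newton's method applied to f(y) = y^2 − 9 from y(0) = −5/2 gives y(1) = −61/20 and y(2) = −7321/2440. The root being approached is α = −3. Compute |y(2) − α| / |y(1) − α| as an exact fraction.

1/122

y(1) − α = −61/20 − (−3) = −61/20 + 3 = −1/20, so |y(1) − α| = 1/20.
y(2) − α = −7321/2440 − (−3) = −7321/2440 + 3 = −1/2440, so |y(2) − α| = 1/2440.
Ratio = (1/2440) / (1/20) = 1/122.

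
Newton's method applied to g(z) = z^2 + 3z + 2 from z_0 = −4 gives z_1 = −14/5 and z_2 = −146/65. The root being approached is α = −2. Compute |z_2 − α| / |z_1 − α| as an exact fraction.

4/13

z_1 − α = −14/5 − (−2) = −14/5 + 2 = −4/5, so |z_1 − α| = 4/5.
z_2 − α = −146/65 − (−2) = −146/65 + 2 = −16/65, so |z_2 − α| = 16/65.
Ratio = (16/65) / (4/5) = 4/13.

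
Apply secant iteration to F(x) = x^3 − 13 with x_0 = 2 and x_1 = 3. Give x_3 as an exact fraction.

F(2) = −5, F(3) = 14. x_2 = 3 − 14·(3 − 2)/(14 − (−5)) = 43/19.
F(3) = 14, F(43/19) = −9660/6859. x_3 = (43/19) − (−9660/6859)·((43/19) − 3)/((−9660/6859) − 14) = 17593/7549.

17593/7549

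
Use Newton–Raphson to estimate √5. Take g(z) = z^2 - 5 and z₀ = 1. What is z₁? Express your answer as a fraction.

3

g'(z) = 2z.
g(1) = -4, g'(1) = 2, so z₁ = 1 - (-4)/2 = 3.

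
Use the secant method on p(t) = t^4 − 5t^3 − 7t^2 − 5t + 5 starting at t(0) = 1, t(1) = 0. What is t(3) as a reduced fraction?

p(1) = −11, p(0) = 5. t(2) = 0 − 5·(0 − 1)/(5 − (−11)) = 5/16.
p(0) = 5, p(5/16) = 171105/65536. t(3) = (5/16) − (171105/65536)·((5/16) − 0)/((171105/65536) − 5) = 4096/6263.

4096/6263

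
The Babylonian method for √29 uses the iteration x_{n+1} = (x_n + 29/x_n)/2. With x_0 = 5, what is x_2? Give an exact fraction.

x_1 = (5 + 29/5)/2 = 27/5.
x_2 = (27/5 + 29/(27/5))/2 = 727/135.

727/135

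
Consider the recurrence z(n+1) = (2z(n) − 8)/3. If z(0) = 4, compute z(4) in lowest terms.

−152/27

z(1) = (2·4 − 8)/3 = 0.
z(2) = (2·0 − 8)/3 = −8/3.
z(3) = (2·(−8/3) − 8)/3 = −40/9.
z(4) = (2·(−40/9) − 8)/3 = −152/27.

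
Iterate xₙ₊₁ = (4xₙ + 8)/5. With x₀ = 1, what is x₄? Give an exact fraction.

x₁ = (4·1 + 8)/5 = 12/5.
x₂ = (4·(12/5) + 8)/5 = 88/25.
x₃ = (4·(88/25) + 8)/5 = 552/125.
x₄ = (4·(552/125) + 8)/5 = 3208/625.

3208/625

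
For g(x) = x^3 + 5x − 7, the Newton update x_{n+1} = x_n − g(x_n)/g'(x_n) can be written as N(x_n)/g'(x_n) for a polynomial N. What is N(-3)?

−47

g'(x) = 3x^2 + 5.
N(x) = x·g'(x) − g(x) = x·(3x^2 + 5) − (x^3 + 5x − 7) = 2x^3 + 7.
N(-3) = −47.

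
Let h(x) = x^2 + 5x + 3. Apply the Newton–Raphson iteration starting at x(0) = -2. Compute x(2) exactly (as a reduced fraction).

-2/7

h'(x) = 2x + 5.
h(-2) = -3, h'(-2) = 1, so x(1) = (-2) - (-3)/1 = 1.
h(1) = 9, h'(1) = 7, so x(2) = 1 - 9/7 = -2/7.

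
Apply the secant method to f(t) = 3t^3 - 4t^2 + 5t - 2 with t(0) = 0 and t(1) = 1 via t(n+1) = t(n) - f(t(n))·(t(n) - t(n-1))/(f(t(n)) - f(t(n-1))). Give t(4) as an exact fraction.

2033/3777

f(0) = -2, f(1) = 2. t(2) = 1 - 2·(1 - 0)/(2 - (-2)) = 1/2.
f(1) = 2, f(1/2) = -1/8. t(3) = (1/2) - (-1/8)·((1/2) - 1)/((-1/8) - 2) = 9/17.
f(1/2) = -1/8, f(9/17) = -142/4913. t(4) = (9/17) - (-142/4913)·((9/17) - (1/2))/((-142/4913) - (-1/8)) = 2033/3777.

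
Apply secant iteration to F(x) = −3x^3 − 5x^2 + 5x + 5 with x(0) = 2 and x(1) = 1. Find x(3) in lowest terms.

F(2) = −29, F(1) = 2. x(2) = 1 − 2·(1 − 2)/(2 − (−29)) = 33/31.
F(1) = 2, F(33/31) = 30914/29791. x(3) = (33/31) − (30914/29791)·((33/31) − 1)/((30914/29791) − 2) = 8128/7167.

8128/7167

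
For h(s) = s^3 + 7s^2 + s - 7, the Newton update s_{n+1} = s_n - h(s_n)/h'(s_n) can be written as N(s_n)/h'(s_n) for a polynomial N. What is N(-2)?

h'(s) = 3s^2 + 14s + 1.
N(s) = s·h'(s) - h(s) = s·(3s^2 + 14s + 1) - (s^3 + 7s^2 + s - 7) = 2s^3 + 7s^2 + 7.
N(-2) = 19.

19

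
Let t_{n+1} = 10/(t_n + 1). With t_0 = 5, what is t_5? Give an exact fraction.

590/249

t_1 = 10/(5 + 1) = 5/3.
t_2 = 10/(5/3 + 1) = 15/4.
t_3 = 10/(15/4 + 1) = 40/19.
t_4 = 10/(40/19 + 1) = 190/59.
t_5 = 10/(190/59 + 1) = 590/249.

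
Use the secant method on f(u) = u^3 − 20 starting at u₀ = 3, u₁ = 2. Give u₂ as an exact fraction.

50/19

f(3) = 7, f(2) = −12. u₂ = 2 − (−12)·(2 − 3)/((−12) − 7) = 50/19.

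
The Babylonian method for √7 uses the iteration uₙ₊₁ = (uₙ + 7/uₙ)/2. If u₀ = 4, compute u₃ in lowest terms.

u₁ = (4 + 7/4)/2 = 23/8.
u₂ = (23/8 + 7/(23/8))/2 = 977/368.
u₃ = (977/368 + 7/(977/368))/2 = 1902497/719072.

1902497/719072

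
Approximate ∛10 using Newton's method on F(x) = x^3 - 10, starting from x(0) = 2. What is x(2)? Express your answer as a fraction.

F'(x) = 3x^2.
F(2) = -2, F'(2) = 12, so x(1) = 2 - (-2)/12 = 13/6.
F(13/6) = 37/216, F'(13/6) = 169/12, so x(2) = (13/6) - (37/216)/(169/12) = 3277/1521.

3277/1521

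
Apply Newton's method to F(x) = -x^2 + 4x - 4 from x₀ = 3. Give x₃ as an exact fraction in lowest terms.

F'(x) = -2x + 4.
F(3) = -1, F'(3) = -2, so x₁ = 3 - (-1)/(-2) = 5/2.
F(5/2) = -1/4, F'(5/2) = -1, so x₂ = (5/2) - (-1/4)/(-1) = 9/4.
F(9/4) = -1/16, F'(9/4) = -1/2, so x₃ = (9/4) - (-1/16)/(-1/2) = 17/8.

17/8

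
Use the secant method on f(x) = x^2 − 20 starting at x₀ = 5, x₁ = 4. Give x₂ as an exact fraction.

f(5) = 5, f(4) = −4. x₂ = 4 − (−4)·(4 − 5)/((−4) − 5) = 40/9.

40/9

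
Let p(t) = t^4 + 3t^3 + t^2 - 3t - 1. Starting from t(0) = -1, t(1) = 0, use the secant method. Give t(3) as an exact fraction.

-8/23

p(-1) = 1, p(0) = -1. t(2) = 0 - (-1)·(0 - (-1))/((-1) - 1) = -1/2.
p(0) = -1, p(-1/2) = 7/16. t(3) = (-1/2) - (7/16)·((-1/2) - 0)/((7/16) - (-1)) = -8/23.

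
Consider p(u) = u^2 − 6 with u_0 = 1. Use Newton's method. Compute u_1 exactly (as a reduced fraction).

7/2

p'(u) = 2u.
p(1) = −5, p'(1) = 2, so u_1 = 1 − (−5)/2 = 7/2.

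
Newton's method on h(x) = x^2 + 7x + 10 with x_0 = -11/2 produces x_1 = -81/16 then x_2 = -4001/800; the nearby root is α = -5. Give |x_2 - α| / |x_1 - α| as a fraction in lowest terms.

1/50

x_1 - α = -81/16 - (-5) = -81/16 + 5 = -1/16, so |x_1 - α| = 1/16.
x_2 - α = -4001/800 - (-5) = -4001/800 + 5 = -1/800, so |x_2 - α| = 1/800.
Ratio = (1/800) / (1/16) = 1/50.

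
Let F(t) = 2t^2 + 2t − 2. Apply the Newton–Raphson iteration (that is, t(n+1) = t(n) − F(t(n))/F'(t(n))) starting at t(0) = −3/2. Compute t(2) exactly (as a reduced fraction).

−233/144

F'(t) = 4t + 2.
F(−3/2) = −1/2, F'(−3/2) = −4, so t(1) = (−3/2) − (−1/2)/(−4) = −13/8.
F(−13/8) = 1/32, F'(−13/8) = −9/2, so t(2) = (−13/8) − (1/32)/(−9/2) = −233/144.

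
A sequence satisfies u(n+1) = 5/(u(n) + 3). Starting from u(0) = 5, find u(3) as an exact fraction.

u(1) = 5/(5 + 3) = 5/8.
u(2) = 5/(5/8 + 3) = 40/29.
u(3) = 5/(40/29 + 3) = 145/127.

145/127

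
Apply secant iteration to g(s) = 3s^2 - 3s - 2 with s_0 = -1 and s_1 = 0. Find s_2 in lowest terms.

g(-1) = 4, g(0) = -2. s_2 = 0 - (-2)·(0 - (-1))/((-2) - 4) = -1/3.

-1/3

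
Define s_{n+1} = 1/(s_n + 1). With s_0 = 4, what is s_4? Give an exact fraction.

11/17

s_1 = 1/(4 + 1) = 1/5.
s_2 = 1/(1/5 + 1) = 5/6.
s_3 = 1/(5/6 + 1) = 6/11.
s_4 = 1/(6/11 + 1) = 11/17.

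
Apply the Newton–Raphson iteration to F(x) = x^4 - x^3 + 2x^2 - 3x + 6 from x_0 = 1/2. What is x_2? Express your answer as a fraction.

F'(x) = 4x^3 - 3x^2 + 4x - 3.
F(1/2) = 79/16, F'(1/2) = -5/4, so x_1 = (1/2) - (79/16)/(-5/4) = 89/20.
F(89/20) = 53803661/160000, F'(89/20) = 307877/1000, so x_2 = (89/20) - (53803661/160000)/(307877/1000) = 4470399/1331360.

4470399/1331360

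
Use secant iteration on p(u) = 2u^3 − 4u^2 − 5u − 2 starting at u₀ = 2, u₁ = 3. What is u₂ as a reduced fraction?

38/13

p(2) = −12, p(3) = 1. u₂ = 3 − 1·(3 − 2)/(1 − (−12)) = 38/13.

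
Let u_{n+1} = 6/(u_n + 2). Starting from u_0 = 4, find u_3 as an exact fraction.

3/2

u_1 = 6/(4 + 2) = 1.
u_2 = 6/(1 + 2) = 2.
u_3 = 6/(2 + 2) = 3/2.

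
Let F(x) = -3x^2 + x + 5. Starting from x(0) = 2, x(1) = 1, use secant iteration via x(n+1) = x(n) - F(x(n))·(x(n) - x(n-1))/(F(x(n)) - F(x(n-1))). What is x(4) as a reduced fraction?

F(2) = -5, F(1) = 3. x(2) = 1 - 3·(1 - 2)/(3 - (-5)) = 11/8.
F(1) = 3, F(11/8) = 45/64. x(3) = (11/8) - (45/64)·((11/8) - 1)/((45/64) - 3) = 73/49.
F(11/8) = 45/64, F(73/49) = -405/2401. x(4) = (73/49) - (-405/2401)·((73/49) - (11/8))/((-405/2401) - (45/64)) = 4369/2977.

4369/2977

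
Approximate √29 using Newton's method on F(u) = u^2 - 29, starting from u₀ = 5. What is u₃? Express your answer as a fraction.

528527/98145

F'(u) = 2u.
F(5) = -4, F'(5) = 10, so u₁ = 5 - (-4)/10 = 27/5.
F(27/5) = 4/25, F'(27/5) = 54/5, so u₂ = (27/5) - (4/25)/(54/5) = 727/135.
F(727/135) = 4/18225, F'(727/135) = 1454/135, so u₃ = (727/135) - (4/18225)/(1454/135) = 528527/98145.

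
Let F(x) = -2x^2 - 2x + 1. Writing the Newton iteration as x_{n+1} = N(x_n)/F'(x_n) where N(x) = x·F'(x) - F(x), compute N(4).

F'(x) = -4x - 2.
N(x) = x·F'(x) - F(x) = x·(-4x - 2) - (-2x^2 - 2x + 1) = -2x^2 - 1.
N(4) = -33.

-33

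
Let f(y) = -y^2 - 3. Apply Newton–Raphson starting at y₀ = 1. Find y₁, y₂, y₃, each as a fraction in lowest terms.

f'(y) = -2y.
f(1) = -4, f'(1) = -2, so y₁ = 1 - (-4)/(-2) = -1.
f(-1) = -4, f'(-1) = 2, so y₂ = (-1) - (-4)/2 = 1.
f(1) = -4, f'(1) = -2, so y₃ = 1 - (-4)/(-2) = -1.

y₁ = -1, y₂ = 1, y₃ = -1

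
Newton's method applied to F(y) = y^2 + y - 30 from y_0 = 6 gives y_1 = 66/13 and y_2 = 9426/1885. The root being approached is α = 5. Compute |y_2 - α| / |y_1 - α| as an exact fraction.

1/145

y_1 - α = 66/13 - 5 = 1/13, so |y_1 - α| = 1/13.
y_2 - α = 9426/1885 - 5 = 1/1885, so |y_2 - α| = 1/1885.
Ratio = (1/1885) / (1/13) = 1/145.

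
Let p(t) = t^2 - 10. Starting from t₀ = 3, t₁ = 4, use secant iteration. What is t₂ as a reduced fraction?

p(3) = -1, p(4) = 6. t₂ = 4 - 6·(4 - 3)/(6 - (-1)) = 22/7.

22/7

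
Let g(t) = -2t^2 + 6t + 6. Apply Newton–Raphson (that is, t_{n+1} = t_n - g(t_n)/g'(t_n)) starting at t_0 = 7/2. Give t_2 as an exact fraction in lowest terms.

4489/1184

g'(t) = -4t + 6.
g(7/2) = 5/2, g'(7/2) = -8, so t_1 = (7/2) - (5/2)/(-8) = 61/16.
g(61/16) = -25/128, g'(61/16) = -37/4, so t_2 = (61/16) - (-25/128)/(-37/4) = 4489/1184.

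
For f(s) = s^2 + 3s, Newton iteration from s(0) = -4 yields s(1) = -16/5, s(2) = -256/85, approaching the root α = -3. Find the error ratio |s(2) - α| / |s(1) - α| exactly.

s(1) - α = -16/5 - (-3) = -16/5 + 3 = -1/5, so |s(1) - α| = 1/5.
s(2) - α = -256/85 - (-3) = -256/85 + 3 = -1/85, so |s(2) - α| = 1/85.
Ratio = (1/85) / (1/5) = 1/17.

1/17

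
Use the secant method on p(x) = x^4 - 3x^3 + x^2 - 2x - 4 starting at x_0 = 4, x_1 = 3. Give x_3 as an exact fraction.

31281636/10317709

p(4) = 68, p(3) = -1. x_2 = 3 - (-1)·(3 - 4)/((-1) - 68) = 208/69.
p(3) = -1, p(208/69) = -12349412/22667121. x_3 = (208/69) - (-12349412/22667121)·((208/69) - 3)/((-12349412/22667121) - (-1)) = 31281636/10317709.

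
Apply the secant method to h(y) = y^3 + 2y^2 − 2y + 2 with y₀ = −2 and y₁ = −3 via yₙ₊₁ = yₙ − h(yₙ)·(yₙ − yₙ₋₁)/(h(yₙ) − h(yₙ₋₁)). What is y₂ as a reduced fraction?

−20/7

h(−2) = 6, h(−3) = −1. y₂ = (−3) − (−1)·((−3) − (−2))/((−1) − 6) = −20/7.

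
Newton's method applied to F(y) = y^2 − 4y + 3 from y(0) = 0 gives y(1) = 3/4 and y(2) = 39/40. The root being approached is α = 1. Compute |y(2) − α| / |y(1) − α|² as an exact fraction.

2/5

y(1) − α = 3/4 − 1 = −1/4, so |y(1) − α| = 1/4.
y(2) − α = 39/40 − 1 = −1/40, so |y(2) − α| = 1/40.
|y(1) − α|² = 1/16.
Ratio = (1/40) / (1/16) = 2/5.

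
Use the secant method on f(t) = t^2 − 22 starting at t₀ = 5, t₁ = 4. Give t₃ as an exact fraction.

f(5) = 3, f(4) = −6. t₂ = 4 − (−6)·(4 − 5)/((−6) − 3) = 14/3.
f(4) = −6, f(14/3) = −2/9. t₃ = (14/3) − (−2/9)·((14/3) − 4)/((−2/9) − (−6)) = 61/13.

61/13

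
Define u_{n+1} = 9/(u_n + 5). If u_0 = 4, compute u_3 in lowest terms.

u_1 = 9/(4 + 5) = 1.
u_2 = 9/(1 + 5) = 3/2.
u_3 = 9/(3/2 + 5) = 18/13.

18/13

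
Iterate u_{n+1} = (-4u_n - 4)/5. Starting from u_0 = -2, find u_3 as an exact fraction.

44/125

u_1 = (-4·(-2) - 4)/5 = 4/5.
u_2 = (-4·(4/5) - 4)/5 = -36/25.
u_3 = (-4·(-36/25) - 4)/5 = 44/125.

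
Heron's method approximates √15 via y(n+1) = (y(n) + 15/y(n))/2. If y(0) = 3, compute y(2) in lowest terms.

y(1) = (3 + 15/3)/2 = 4.
y(2) = (4 + 15/4)/2 = 31/8.

31/8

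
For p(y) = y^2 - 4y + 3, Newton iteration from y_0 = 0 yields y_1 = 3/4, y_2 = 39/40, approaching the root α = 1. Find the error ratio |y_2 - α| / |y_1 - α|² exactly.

2/5

y_1 - α = 3/4 - 1 = -1/4, so |y_1 - α| = 1/4.
y_2 - α = 39/40 - 1 = -1/40, so |y_2 - α| = 1/40.
|y_1 - α|² = 1/16.
Ratio = (1/40) / (1/16) = 2/5.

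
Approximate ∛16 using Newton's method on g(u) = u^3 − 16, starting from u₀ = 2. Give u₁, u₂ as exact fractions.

g'(u) = 3u^2.
g(2) = −8, g'(2) = 12, so u₁ = 2 − (−8)/12 = 8/3.
g(8/3) = 80/27, g'(8/3) = 64/3, so u₂ = (8/3) − (80/27)/(64/3) = 91/36.

u₁ = 8/3, u₂ = 91/36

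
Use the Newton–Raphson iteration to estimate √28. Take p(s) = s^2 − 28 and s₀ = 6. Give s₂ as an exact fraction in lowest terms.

p'(s) = 2s.
p(6) = 8, p'(6) = 12, so s₁ = 6 − 8/12 = 16/3.
p(16/3) = 4/9, p'(16/3) = 32/3, so s₂ = (16/3) − (4/9)/(32/3) = 127/24.

127/24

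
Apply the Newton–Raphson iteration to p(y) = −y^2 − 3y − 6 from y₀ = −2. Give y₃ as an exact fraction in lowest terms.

p'(y) = −2y − 3.
p(−2) = −4, p'(−2) = 1, so y₁ = (−2) − (−4)/1 = 2.
p(2) = −16, p'(2) = −7, so y₂ = 2 − (−16)/(−7) = −2/7.
p(−2/7) = −256/49, p'(−2/7) = −17/7, so y₃ = (−2/7) − (−256/49)/(−17/7) = −290/119.

−290/119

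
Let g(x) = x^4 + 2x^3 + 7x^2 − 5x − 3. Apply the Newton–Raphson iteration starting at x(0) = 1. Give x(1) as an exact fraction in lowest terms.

17/19

g'(x) = 4x^3 + 6x^2 + 14x − 5.
g(1) = 2, g'(1) = 19, so x(1) = 1 − 2/19 = 17/19.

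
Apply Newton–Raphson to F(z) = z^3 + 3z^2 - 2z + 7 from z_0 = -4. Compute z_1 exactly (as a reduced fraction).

-87/22

F'(z) = 3z^2 + 6z - 2.
F(-4) = -1, F'(-4) = 22, so z_1 = (-4) - (-1)/22 = -87/22.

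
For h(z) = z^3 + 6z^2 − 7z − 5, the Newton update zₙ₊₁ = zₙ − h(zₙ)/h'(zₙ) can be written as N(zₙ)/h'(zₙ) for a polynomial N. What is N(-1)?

9

h'(z) = 3z^2 + 12z − 7.
N(z) = z·h'(z) − h(z) = z·(3z^2 + 12z − 7) − (z^3 + 6z^2 − 7z − 5) = 2z^3 + 6z^2 + 5.
N(-1) = 9.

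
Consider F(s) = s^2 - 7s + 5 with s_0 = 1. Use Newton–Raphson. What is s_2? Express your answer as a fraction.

109/135

F'(s) = 2s - 7.
F(1) = -1, F'(1) = -5, so s_1 = 1 - (-1)/(-5) = 4/5.
F(4/5) = 1/25, F'(4/5) = -27/5, so s_2 = (4/5) - (1/25)/(-27/5) = 109/135.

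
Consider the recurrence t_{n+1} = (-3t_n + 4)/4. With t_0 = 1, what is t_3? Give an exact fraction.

25/64

t_1 = (-3·1 + 4)/4 = 1/4.
t_2 = (-3·(1/4) + 4)/4 = 13/16.
t_3 = (-3·(13/16) + 4)/4 = 25/64.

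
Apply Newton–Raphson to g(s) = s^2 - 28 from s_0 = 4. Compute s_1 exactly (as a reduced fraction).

g'(s) = 2s.
g(4) = -12, g'(4) = 8, so s_1 = 4 - (-12)/8 = 11/2.

11/2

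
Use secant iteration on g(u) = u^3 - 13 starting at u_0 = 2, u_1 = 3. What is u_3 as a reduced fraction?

g(2) = -5, g(3) = 14. u_2 = 3 - 14·(3 - 2)/(14 - (-5)) = 43/19.
g(3) = 14, g(43/19) = -9660/6859. u_3 = (43/19) - (-9660/6859)·((43/19) - 3)/((-9660/6859) - 14) = 17593/7549.

17593/7549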